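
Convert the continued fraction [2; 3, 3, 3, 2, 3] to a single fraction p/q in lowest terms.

601/261

Using pₖ = aₖpₖ₋₁ + pₖ₋₂ and qₖ = aₖqₖ₋₁ + qₖ₋₂:
  k=0: a=2, p=2, q=1
  k=1: a=3, p=7, q=3
  k=2: a=3, p=23, q=10
  k=3: a=3, p=76, q=33
  k=4: a=2, p=175, q=76
  k=5: a=3, p=601, q=261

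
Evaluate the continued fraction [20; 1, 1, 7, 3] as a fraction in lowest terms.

Using pₖ = aₖpₖ₋₁ + pₖ₋₂ and qₖ = aₖqₖ₋₁ + qₖ₋₂:
  k=0: a=20, p=20, q=1
  k=1: a=1, p=21, q=1
  k=2: a=1, p=41, q=2
  k=3: a=7, p=308, q=15
  k=4: a=3, p=965, q=47

965/47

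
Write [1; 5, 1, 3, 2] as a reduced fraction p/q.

Fold from the inside: start with 2/1.
  3 + 1/2 = 7/2
  1 + 2/7 = 9/7
  5 + 7/9 = 52/9
  1 + 9/52 = 61/52

61/52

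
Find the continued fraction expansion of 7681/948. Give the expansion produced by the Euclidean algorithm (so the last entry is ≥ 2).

7681 = 8*948 + 97
948 = 9*97 + 75
97 = 1*75 + 22
75 = 3*22 + 9
22 = 2*9 + 4
9 = 2*4 + 1
4 = 4*1 + 0  (stop)
So 7681/948 = [8; 9, 1, 3, 2, 2, 4].

[8; 9, 1, 3, 2, 2, 4]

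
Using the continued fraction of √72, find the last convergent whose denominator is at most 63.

280/33

√72 = [8; 2, 16, …] (period length 2).
Convergents:
  p_0/q_0 = 8/1
  p_1/q_1 = 17/2
  p_2/q_2 = 280/33
  p_3/q_3 = 577/68
q_2 = 33 ≤ 63 < 68 = q_3, so the answer is 280/33.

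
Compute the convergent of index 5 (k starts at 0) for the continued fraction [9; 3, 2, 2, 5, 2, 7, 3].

1868/201

Using pₖ = aₖpₖ₋₁ + pₖ₋₂, qₖ = aₖqₖ₋₁ + qₖ₋₂ (with p₋₁=1, p₋₂=0, q₋₁=0, q₋₂=1):
  k=0: a=9, p=9, q=1
  k=1: a=3, p=28, q=3
  k=2: a=2, p=65, q=7
  k=3: a=2, p=158, q=17
  k=4: a=5, p=855, q=92
  k=5: a=2, p=1868, q=201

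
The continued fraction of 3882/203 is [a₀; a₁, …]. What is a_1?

8

3882 = 19·203 + 25   →  a_0 = 19
203 = 8·25 + 3   →  a_1 = 8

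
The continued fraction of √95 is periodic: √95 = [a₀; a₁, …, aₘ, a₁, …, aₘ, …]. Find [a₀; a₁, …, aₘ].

a₀ = ⌊√95⌋ = 9.
With m₀=0, d₀=1 and mₖ₊₁ = dₖaₖ − mₖ, dₖ₊₁ = (n − mₖ₊₁²)/dₖ, aₖ₊₁ = ⌊(a₀+mₖ₊₁)/dₖ₊₁⌋:
  k=1: m=9, d=14, a=1
  k=2: m=5, d=5, a=2
  k=3: m=5, d=14, a=1
  k=4: m=9, d=1, a=18
d=1 and a=2a₀=18 at k=4, so the next step gives (m, d) = (9, 14) again — its k=1 value — and the period has length 4.

[9; 1, 2, 1, 18]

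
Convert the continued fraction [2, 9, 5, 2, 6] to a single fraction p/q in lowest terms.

1375/652

Using pₖ = aₖpₖ₋₁ + pₖ₋₂ and qₖ = aₖqₖ₋₁ + qₖ₋₂:
  k=0: a=2, p=2, q=1
  k=1: a=9, p=19, q=9
  k=2: a=5, p=97, q=46
  k=3: a=2, p=213, q=101
  k=4: a=6, p=1375, q=652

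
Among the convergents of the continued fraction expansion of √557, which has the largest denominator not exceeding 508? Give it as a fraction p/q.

11116/471

√557 = [23; 1, 1, 1, 1, 46, …] (period length 5).
Convergents:
  p_0/q_0 = 23/1
  p_1/q_1 = 24/1
  p_2/q_2 = 47/2
  p_3/q_3 = 71/3
  p_4/q_4 = 118/5
  p_5/q_5 = 5499/233
  p_6/q_6 = 5617/238
  p_7/q_7 = 11116/471
  p_8/q_8 = 16733/709
q_7 = 471 ≤ 508 < 709 = q_8, so the answer is 11116/471.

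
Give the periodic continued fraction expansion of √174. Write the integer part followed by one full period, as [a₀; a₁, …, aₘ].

[13; 5, 4, 5, 26]

a₀ = ⌊√174⌋ = 13.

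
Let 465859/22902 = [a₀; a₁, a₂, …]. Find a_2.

1

465859 = 20·22902 + 7819   →  a_0 = 20
22902 = 2·7819 + 7264   →  a_1 = 2
7819 = 1·7264 + 555   →  a_2 = 1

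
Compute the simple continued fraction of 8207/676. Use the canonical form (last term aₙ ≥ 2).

[12; 7, 8, 1, 1, 1, 3]

8207 = 12·676 + 95
676 = 7·95 + 11
95 = 8·11 + 7
11 = 1·7 + 4
7 = 1·4 + 3
4 = 1·3 + 1
3 = 3·1 + 0  (stop)
So 8207/676 = [12; 7, 8, 1, 1, 1, 3].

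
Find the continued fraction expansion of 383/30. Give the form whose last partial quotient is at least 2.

383 = 12·30 + 23
30 = 1·23 + 7
23 = 3·7 + 2
7 = 3·2 + 1
2 = 2·1 + 0  (stop)
So 383/30 = [12; 1, 3, 3, 2].

[12; 1, 3, 3, 2]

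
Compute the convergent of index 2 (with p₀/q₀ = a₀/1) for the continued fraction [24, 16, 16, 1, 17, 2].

6184/257

Using pₖ = aₖpₖ₋₁ + pₖ₋₂, qₖ = aₖqₖ₋₁ + qₖ₋₂ (with p₋₁=1, p₋₂=0, q₋₁=0, q₋₂=1):
  k=0: a=24, p=24, q=1
  k=1: a=16, p=385, q=16
  k=2: a=16, p=6184, q=257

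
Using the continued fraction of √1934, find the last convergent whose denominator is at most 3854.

168301/3827

√1934 = [43; 1, 42, 1, 86, …] (period length 4).
Convergents:
  p_0/q_0 = 43/1
  p_1/q_1 = 44/1
  p_2/q_2 = 1891/43
  p_3/q_3 = 1935/44
  p_4/q_4 = 168301/3827
  p_5/q_5 = 170236/3871
q_4 = 3827 ≤ 3854 < 3871 = q_5, so the answer is 168301/3827.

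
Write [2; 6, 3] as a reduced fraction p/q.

Using pₖ = aₖpₖ₋₁ + pₖ₋₂ and qₖ = aₖqₖ₋₁ + qₖ₋₂:
  k=0: a=2, p=2, q=1
  k=1: a=6, p=13, q=6
  k=2: a=3, p=41, q=19

41/19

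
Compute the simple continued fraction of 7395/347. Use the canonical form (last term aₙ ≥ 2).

7395 = 21×347 + 108
347 = 3×108 + 23
108 = 4×23 + 16
23 = 1×16 + 7
16 = 2×7 + 2
7 = 3×2 + 1
2 = 2×1 + 0  (stop)
So 7395/347 = [21; 3, 4, 1, 2, 3, 2].

[21; 3, 4, 1, 2, 3, 2]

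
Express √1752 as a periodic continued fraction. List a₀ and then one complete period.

a₀ = ⌊√1752⌋ = 41.
With m₀=0, d₀=1 and mₖ₊₁ = dₖaₖ − mₖ, dₖ₊₁ = (n − mₖ₊₁²)/dₖ, aₖ₊₁ = ⌊(a₀+mₖ₊₁)/dₖ₊₁⌋:
  k=1: m=41, d=71, a=1
  k=2: m=30, d=12, a=5
  k=3: m=30, d=71, a=1
  k=4: m=41, d=1, a=82
d=1 and a=2a₀=82 at k=4, so the next step gives (m, d) = (41, 71) again — its k=1 value — and the period has length 4.

[41; 1, 5, 1, 82]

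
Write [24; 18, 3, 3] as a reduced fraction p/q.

4402/183

Using pₖ = aₖpₖ₋₁ + pₖ₋₂ and qₖ = aₖqₖ₋₁ + qₖ₋₂:
  k=0: a=24, p=24, q=1
  k=1: a=18, p=433, q=18
  k=2: a=3, p=1323, q=55
  k=3: a=3, p=4402, q=183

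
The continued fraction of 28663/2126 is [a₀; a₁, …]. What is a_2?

28663 = 13·2126 + 1025   →  a_0 = 13
2126 = 2·1025 + 76   →  a_1 = 2
1025 = 13·76 + 37   →  a_2 = 13

13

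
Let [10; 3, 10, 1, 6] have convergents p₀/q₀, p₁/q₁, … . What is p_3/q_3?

351/34

Using pₖ = aₖpₖ₋₁ + pₖ₋₂, qₖ = aₖqₖ₋₁ + qₖ₋₂ (with p₋₁=1, p₋₂=0, q₋₁=0, q₋₂=1):
  k=0: a=10, p=10, q=1
  k=1: a=3, p=31, q=3
  k=2: a=10, p=320, q=31
  k=3: a=1, p=351, q=34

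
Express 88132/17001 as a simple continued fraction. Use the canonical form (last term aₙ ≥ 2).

88132 = 5×17001 + 3127
17001 = 5×3127 + 1366
3127 = 2×1366 + 395
1366 = 3×395 + 181
395 = 2×181 + 33
181 = 5×33 + 16
33 = 2×16 + 1
16 = 16×1 + 0  (stop)
So 88132/17001 = [5; 5, 2, 3, 2, 5, 2, 16].

[5; 5, 2, 3, 2, 5, 2, 16]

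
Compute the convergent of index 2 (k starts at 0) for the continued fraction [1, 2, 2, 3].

7/5

Using pₖ = aₖpₖ₋₁ + pₖ₋₂, qₖ = aₖqₖ₋₁ + qₖ₋₂ (with p₋₁=1, p₋₂=0, q₋₁=0, q₋₂=1):
  k=0: a=1, p=1, q=1
  k=1: a=2, p=3, q=2
  k=2: a=2, p=7, q=5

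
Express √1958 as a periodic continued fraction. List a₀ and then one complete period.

[44; 4, 88]

a₀ = ⌊√1958⌋ = 44.
With m₀=0, d₀=1 and mₖ₊₁ = dₖaₖ − mₖ, dₖ₊₁ = (n − mₖ₊₁²)/dₖ, aₖ₊₁ = ⌊(a₀+mₖ₊₁)/dₖ₊₁⌋:
  k=1: m=44, d=22, a=4
  k=2: m=44, d=1, a=88
d=1 and a=2a₀=88 at k=2, so the next step gives (m, d) = (44, 22) again — its k=1 value — and the period has length 2.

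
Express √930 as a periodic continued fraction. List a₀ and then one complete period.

[30; 2, 60]

a₀ = ⌊√930⌋ = 30.
With m₀=0, d₀=1 and mₖ₊₁ = dₖaₖ − mₖ, dₖ₊₁ = (n − mₖ₊₁²)/dₖ, aₖ₊₁ = ⌊(a₀+mₖ₊₁)/dₖ₊₁⌋:
  k=1: m=30, d=30, a=2
  k=2: m=30, d=1, a=60
d=1 and a=2a₀=60 at k=2, so the next step gives (m, d) = (30, 30) again — its k=1 value — and the period has length 2.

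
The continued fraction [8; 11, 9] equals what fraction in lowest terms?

809/100

Using pₖ = aₖpₖ₋₁ + pₖ₋₂ and qₖ = aₖqₖ₋₁ + qₖ₋₂:
  k=0: a=8, p=8, q=1
  k=1: a=11, p=89, q=11
  k=2: a=9, p=809, q=100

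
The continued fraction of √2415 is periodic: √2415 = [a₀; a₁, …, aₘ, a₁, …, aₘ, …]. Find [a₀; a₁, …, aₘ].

[49; 7, 98]

a₀ = ⌊√2415⌋ = 49.
With m₀=0, d₀=1 and mₖ₊₁ = dₖaₖ − mₖ, dₖ₊₁ = (n − mₖ₊₁²)/dₖ, aₖ₊₁ = ⌊(a₀+mₖ₊₁)/dₖ₊₁⌋:
  k=1: m=49, d=14, a=7
  k=2: m=49, d=1, a=98
d=1 and a=2a₀=98 at k=2, so the next step gives (m, d) = (49, 14) again — its k=1 value — and the period has length 2.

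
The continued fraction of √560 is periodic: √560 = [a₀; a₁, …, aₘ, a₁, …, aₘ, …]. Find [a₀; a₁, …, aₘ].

[23; 1, 1, 1, 46]

a₀ = ⌊√560⌋ = 23.
With m₀=0, d₀=1 and mₖ₊₁ = dₖaₖ − mₖ, dₖ₊₁ = (n − mₖ₊₁²)/dₖ, aₖ₊₁ = ⌊(a₀+mₖ₊₁)/dₖ₊₁⌋:
  k=1: m=23, d=31, a=1
  k=2: m=8, d=16, a=1
  k=3: m=8, d=31, a=1
  k=4: m=23, d=1, a=46
d=1 and a=2a₀=46 at k=4, so the next step gives (m, d) = (23, 31) again — its k=1 value — and the period has length 4.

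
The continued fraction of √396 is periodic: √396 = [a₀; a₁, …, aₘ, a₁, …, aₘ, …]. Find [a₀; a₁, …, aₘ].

[19; 1, 8, 1, 38]

a₀ = ⌊√396⌋ = 19.
With m₀=0, d₀=1 and mₖ₊₁ = dₖaₖ − mₖ, dₖ₊₁ = (n − mₖ₊₁²)/dₖ, aₖ₊₁ = ⌊(a₀+mₖ₊₁)/dₖ₊₁⌋:
  k=1: m=19, d=35, a=1
  k=2: m=16, d=4, a=8
  k=3: m=16, d=35, a=1
  k=4: m=19, d=1, a=38
d=1 and a=2a₀=38 at k=4, so the next step gives (m, d) = (19, 35) again — its k=1 value — and the period has length 4.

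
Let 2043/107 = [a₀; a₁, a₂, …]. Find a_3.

2043 = 19·107 + 10   →  a_0 = 19
107 = 10·10 + 7   →  a_1 = 10
10 = 1·7 + 3   →  a_2 = 1
7 = 2·3 + 1   →  a_3 = 2

2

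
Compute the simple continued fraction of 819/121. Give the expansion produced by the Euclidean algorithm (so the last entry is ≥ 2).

819 = 6·121 + 93
121 = 1·93 + 28
93 = 3·28 + 9
28 = 3·9 + 1
9 = 9·1 + 0  (stop)
So 819/121 = [6; 1, 3, 3, 9].

[6; 1, 3, 3, 9]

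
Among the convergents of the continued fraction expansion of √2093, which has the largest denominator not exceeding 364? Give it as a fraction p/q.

16607/363

√2093 = [45; 1, 2, 1, 90, …] (period length 4).
Convergents:
  p_0/q_0 = 45/1
  p_1/q_1 = 46/1
  p_2/q_2 = 137/3
  p_3/q_3 = 183/4
  p_4/q_4 = 16607/363
  p_5/q_5 = 16790/367
q_4 = 363 ≤ 364 < 367 = q_5, so the answer is 16607/363.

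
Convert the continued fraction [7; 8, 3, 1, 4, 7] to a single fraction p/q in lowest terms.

8061/1132

Fold from the inside: start with 7/1.
  4 + 1/7 = 29/7
  1 + 7/29 = 36/29
  3 + 29/36 = 137/36
  8 + 36/137 = 1132/137
  7 + 137/1132 = 8061/1132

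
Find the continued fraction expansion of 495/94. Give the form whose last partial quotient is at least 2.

495 = 5*94 + 25
94 = 3*25 + 19
25 = 1*19 + 6
19 = 3*6 + 1
6 = 6*1 + 0  (stop)
So 495/94 = [5; 3, 1, 3, 6].

[5; 3, 1, 3, 6]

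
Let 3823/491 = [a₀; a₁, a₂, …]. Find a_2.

3823 = 7·491 + 386   →  a_0 = 7
491 = 1·386 + 105   →  a_1 = 1
386 = 3·105 + 71   →  a_2 = 3

3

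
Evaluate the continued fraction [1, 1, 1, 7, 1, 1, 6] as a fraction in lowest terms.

Using pₖ = aₖpₖ₋₁ + pₖ₋₂ and qₖ = aₖqₖ₋₁ + qₖ₋₂:
  k=0: a=1, p=1, q=1
  k=1: a=1, p=2, q=1
  k=2: a=1, p=3, q=2
  k=3: a=7, p=23, q=15
  k=4: a=1, p=26, q=17
  k=5: a=1, p=49, q=32
  k=6: a=6, p=320, q=209

320/209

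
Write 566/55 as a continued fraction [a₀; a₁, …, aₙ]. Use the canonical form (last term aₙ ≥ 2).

566 = 10*55 + 16
55 = 3*16 + 7
16 = 2*7 + 2
7 = 3*2 + 1
2 = 2*1 + 0  (stop)
So 566/55 = [10; 3, 2, 3, 2].

[10; 3, 2, 3, 2]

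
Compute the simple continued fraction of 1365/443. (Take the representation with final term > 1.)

[3; 12, 3, 3, 1, 2]

1365 = 3·443 + 36
443 = 12·36 + 11
36 = 3·11 + 3
11 = 3·3 + 2
3 = 1·2 + 1
2 = 2·1 + 0  (stop)
So 1365/443 = [3; 12, 3, 3, 1, 2].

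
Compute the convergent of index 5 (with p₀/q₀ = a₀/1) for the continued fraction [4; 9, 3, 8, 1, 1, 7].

Using pₖ = aₖpₖ₋₁ + pₖ₋₂, qₖ = aₖqₖ₋₁ + qₖ₋₂ (with p₋₁=1, p₋₂=0, q₋₁=0, q₋₂=1):
  k=0: a=4, p=4, q=1
  k=1: a=9, p=37, q=9
  k=2: a=3, p=115, q=28
  k=3: a=8, p=957, q=233
  k=4: a=1, p=1072, q=261
  k=5: a=1, p=2029, q=494

2029/494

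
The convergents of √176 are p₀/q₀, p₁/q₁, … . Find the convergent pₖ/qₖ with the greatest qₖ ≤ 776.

√176 = [13; 3, 1, 3, 26, …] (period length 4).
Convergents:
  p_0/q_0 = 13/1
  p_1/q_1 = 40/3
  p_2/q_2 = 53/4
  p_3/q_3 = 199/15
  p_4/q_4 = 5227/394
  p_5/q_5 = 15880/1197
q_4 = 394 ≤ 776 < 1197 = q_5, so the answer is 5227/394.

5227/394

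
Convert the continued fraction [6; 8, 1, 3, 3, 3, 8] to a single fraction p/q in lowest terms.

Using pₖ = aₖpₖ₋₁ + pₖ₋₂ and qₖ = aₖqₖ₋₁ + qₖ₋₂:
  k=0: a=6, p=6, q=1
  k=1: a=8, p=49, q=8
  k=2: a=1, p=55, q=9
  k=3: a=3, p=214, q=35
  k=4: a=3, p=697, q=114
  k=5: a=3, p=2305, q=377
  k=6: a=8, p=19137, q=3130

19137/3130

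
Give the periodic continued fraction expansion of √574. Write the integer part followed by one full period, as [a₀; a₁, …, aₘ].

[23; 1, 22, 1, 46]

a₀ = ⌊√574⌋ = 23.
With m₀=0, d₀=1 and mₖ₊₁ = dₖaₖ − mₖ, dₖ₊₁ = (n − mₖ₊₁²)/dₖ, aₖ₊₁ = ⌊(a₀+mₖ₊₁)/dₖ₊₁⌋:
  k=1: m=23, d=45, a=1
  k=2: m=22, d=2, a=22
  k=3: m=22, d=45, a=1
  k=4: m=23, d=1, a=46
d=1 and a=2a₀=46 at k=4, so the next step gives (m, d) = (23, 45) again — its k=1 value — and the period has length 4.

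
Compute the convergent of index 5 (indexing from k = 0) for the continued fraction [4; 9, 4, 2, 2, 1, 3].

Using pₖ = aₖpₖ₋₁ + pₖ₋₂, qₖ = aₖqₖ₋₁ + qₖ₋₂ (with p₋₁=1, p₋₂=0, q₋₁=0, q₋₂=1):
  k=0: a=4, p=4, q=1
  k=1: a=9, p=37, q=9
  k=2: a=4, p=152, q=37
  k=3: a=2, p=341, q=83
  k=4: a=2, p=834, q=203
  k=5: a=1, p=1175, q=286

1175/286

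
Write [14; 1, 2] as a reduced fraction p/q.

Fold from the inside: start with 2/1.
  1 + 1/2 = 3/2
  14 + 2/3 = 44/3

44/3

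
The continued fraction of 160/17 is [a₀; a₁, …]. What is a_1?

2

160 = 9·17 + 7   →  a_0 = 9
17 = 2·7 + 3   →  a_1 = 2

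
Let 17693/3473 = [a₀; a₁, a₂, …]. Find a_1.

17693 = 5·3473 + 328   →  a_0 = 5
3473 = 10·328 + 193   →  a_1 = 10

10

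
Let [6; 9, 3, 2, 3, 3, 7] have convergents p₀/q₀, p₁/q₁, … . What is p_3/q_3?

Using pₖ = aₖpₖ₋₁ + pₖ₋₂, qₖ = aₖqₖ₋₁ + qₖ₋₂ (with p₋₁=1, p₋₂=0, q₋₁=0, q₋₂=1):
  k=0: a=6, p=6, q=1
  k=1: a=9, p=55, q=9
  k=2: a=3, p=171, q=28
  k=3: a=2, p=397, q=65

397/65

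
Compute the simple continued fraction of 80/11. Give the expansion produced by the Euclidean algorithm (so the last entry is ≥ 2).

[7; 3, 1, 2]

80 = 7·11 + 3
11 = 3·3 + 2
3 = 1·2 + 1
2 = 2·1 + 0  (stop)
So 80/11 = [7; 3, 1, 2].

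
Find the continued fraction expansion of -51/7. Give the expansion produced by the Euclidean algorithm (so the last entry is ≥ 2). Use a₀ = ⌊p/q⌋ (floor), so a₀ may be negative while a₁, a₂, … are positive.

[-8; 1, 2, 2]

-51 = -8*7 + 5
7 = 1*5 + 2
5 = 2*2 + 1
2 = 2*1 + 0  (stop)
So -51/7 = [-8; 1, 2, 2].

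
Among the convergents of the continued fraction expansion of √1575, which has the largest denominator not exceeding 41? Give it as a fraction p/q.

√1575 = [39; 1, 2, 5, 2, 1, 78, …] (period length 6).
Convergents:
  p_0/q_0 = 39/1
  p_1/q_1 = 40/1
  p_2/q_2 = 119/3
  p_3/q_3 = 635/16
  p_4/q_4 = 1389/35
  p_5/q_5 = 2024/51
q_4 = 35 ≤ 41 < 51 = q_5, so the answer is 1389/35.

1389/35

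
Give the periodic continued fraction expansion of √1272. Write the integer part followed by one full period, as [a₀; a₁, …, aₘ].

[35; 1, 1, 1, 70]

a₀ = ⌊√1272⌋ = 35.
With m₀=0, d₀=1 and mₖ₊₁ = dₖaₖ − mₖ, dₖ₊₁ = (n − mₖ₊₁²)/dₖ, aₖ₊₁ = ⌊(a₀+mₖ₊₁)/dₖ₊₁⌋:
  k=1: m=35, d=47, a=1
  k=2: m=12, d=24, a=1
  k=3: m=12, d=47, a=1
  k=4: m=35, d=1, a=70
d=1 and a=2a₀=70 at k=4, so the next step gives (m, d) = (35, 47) again — its k=1 value — and the period has length 4.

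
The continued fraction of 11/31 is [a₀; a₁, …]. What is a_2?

1

11 = 0·31 + 11   →  a_0 = 0
31 = 2·11 + 9   →  a_1 = 2
11 = 1·9 + 2   →  a_2 = 1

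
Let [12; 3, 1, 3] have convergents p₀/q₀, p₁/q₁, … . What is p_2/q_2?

Using pₖ = aₖpₖ₋₁ + pₖ₋₂, qₖ = aₖqₖ₋₁ + qₖ₋₂ (with p₋₁=1, p₋₂=0, q₋₁=0, q₋₂=1):
  k=0: a=12, p=12, q=1
  k=1: a=3, p=37, q=3
  k=2: a=1, p=49, q=4

49/4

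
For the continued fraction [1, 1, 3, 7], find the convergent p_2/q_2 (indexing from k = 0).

7/4

Using pₖ = aₖpₖ₋₁ + pₖ₋₂, qₖ = aₖqₖ₋₁ + qₖ₋₂ (with p₋₁=1, p₋₂=0, q₋₁=0, q₋₂=1):
  k=0: a=1, p=1, q=1
  k=1: a=1, p=2, q=1
  k=2: a=3, p=7, q=4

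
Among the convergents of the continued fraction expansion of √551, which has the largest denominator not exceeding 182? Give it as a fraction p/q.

3967/169

√551 = [23; 2, 8, 1, 8, 2, 46, …] (period length 6).
Convergents:
  p_0/q_0 = 23/1
  p_1/q_1 = 47/2
  p_2/q_2 = 399/17
  p_3/q_3 = 446/19
  p_4/q_4 = 3967/169
  p_5/q_5 = 8380/357
q_4 = 169 ≤ 182 < 357 = q_5, so the answer is 3967/169.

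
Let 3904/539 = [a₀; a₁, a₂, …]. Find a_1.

3904 = 7·539 + 131   →  a_0 = 7
539 = 4·131 + 15   →  a_1 = 4

4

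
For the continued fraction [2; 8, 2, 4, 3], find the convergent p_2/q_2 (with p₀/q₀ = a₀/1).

Using pₖ = aₖpₖ₋₁ + pₖ₋₂, qₖ = aₖqₖ₋₁ + qₖ₋₂ (with p₋₁=1, p₋₂=0, q₋₁=0, q₋₂=1):
  k=0: a=2, p=2, q=1
  k=1: a=8, p=17, q=8
  k=2: a=2, p=36, q=17

36/17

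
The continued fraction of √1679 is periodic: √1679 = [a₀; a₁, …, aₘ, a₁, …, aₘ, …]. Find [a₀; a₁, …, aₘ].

a₀ = ⌊√1679⌋ = 40.
With m₀=0, d₀=1 and mₖ₊₁ = dₖaₖ − mₖ, dₖ₊₁ = (n − mₖ₊₁²)/dₖ, aₖ₊₁ = ⌊(a₀+mₖ₊₁)/dₖ₊₁⌋:
  k=1: m=40, d=79, a=1
  k=2: m=39, d=2, a=39
  k=3: m=39, d=79, a=1
  k=4: m=40, d=1, a=80
d=1 and a=2a₀=80 at k=4, so the next step gives (m, d) = (40, 79) again — its k=1 value — and the period has length 4.

[40; 1, 39, 1, 80]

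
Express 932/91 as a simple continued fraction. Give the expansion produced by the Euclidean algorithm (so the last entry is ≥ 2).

932 = 10*91 + 22
91 = 4*22 + 3
22 = 7*3 + 1
3 = 3*1 + 0  (stop)
So 932/91 = [10; 4, 7, 3].

[10; 4, 7, 3]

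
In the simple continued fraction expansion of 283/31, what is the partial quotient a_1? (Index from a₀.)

7

283 = 9·31 + 4   →  a_0 = 9
31 = 7·4 + 3   →  a_1 = 7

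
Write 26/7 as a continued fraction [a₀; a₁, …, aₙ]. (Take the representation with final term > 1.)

26 = 3·7 + 5
7 = 1·5 + 2
5 = 2·2 + 1
2 = 2·1 + 0  (stop)
So 26/7 = [3; 1, 2, 2].

[3; 1, 2, 2]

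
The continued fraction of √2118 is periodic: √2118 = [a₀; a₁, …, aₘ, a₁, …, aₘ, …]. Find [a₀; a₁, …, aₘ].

[46; 46, 92]

a₀ = ⌊√2118⌋ = 46.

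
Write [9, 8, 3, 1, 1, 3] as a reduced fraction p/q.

1888/207

Fold from the inside: start with 3/1.
  1 + 1/3 = 4/3
  1 + 3/4 = 7/4
  3 + 4/7 = 25/7
  8 + 7/25 = 207/25
  9 + 25/207 = 1888/207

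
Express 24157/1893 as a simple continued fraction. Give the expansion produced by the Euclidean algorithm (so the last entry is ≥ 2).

24157 = 12·1893 + 1441
1893 = 1·1441 + 452
1441 = 3·452 + 85
452 = 5·85 + 27
85 = 3·27 + 4
27 = 6·4 + 3
4 = 1·3 + 1
3 = 3·1 + 0  (stop)
So 24157/1893 = [12; 1, 3, 5, 3, 6, 1, 3].

[12; 1, 3, 5, 3, 6, 1, 3]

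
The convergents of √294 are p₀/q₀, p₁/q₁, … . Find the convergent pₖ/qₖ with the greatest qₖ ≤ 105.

703/41

√294 = [17; 6, 1, 4, 1, 6, 34, …] (period length 6).
Convergents:
  p_0/q_0 = 17/1
  p_1/q_1 = 103/6
  p_2/q_2 = 120/7
  p_3/q_3 = 583/34
  p_4/q_4 = 703/41
  p_5/q_5 = 4801/280
q_4 = 41 ≤ 105 < 280 = q_5, so the answer is 703/41.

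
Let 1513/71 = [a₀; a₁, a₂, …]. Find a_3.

1513 = 21·71 + 22   →  a_0 = 21
71 = 3·22 + 5   →  a_1 = 3
22 = 4·5 + 2   →  a_2 = 4
5 = 2·2 + 1   →  a_3 = 2

2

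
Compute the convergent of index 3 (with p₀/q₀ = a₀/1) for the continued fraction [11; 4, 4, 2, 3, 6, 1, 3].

Using pₖ = aₖpₖ₋₁ + pₖ₋₂, qₖ = aₖqₖ₋₁ + qₖ₋₂ (with p₋₁=1, p₋₂=0, q₋₁=0, q₋₂=1):
  k=0: a=11, p=11, q=1
  k=1: a=4, p=45, q=4
  k=2: a=4, p=191, q=17
  k=3: a=2, p=427, q=38

427/38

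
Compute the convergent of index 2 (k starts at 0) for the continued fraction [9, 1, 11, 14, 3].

119/12

Using pₖ = aₖpₖ₋₁ + pₖ₋₂, qₖ = aₖqₖ₋₁ + qₖ₋₂ (with p₋₁=1, p₋₂=0, q₋₁=0, q₋₂=1):
  k=0: a=9, p=9, q=1
  k=1: a=1, p=10, q=1
  k=2: a=11, p=119, q=12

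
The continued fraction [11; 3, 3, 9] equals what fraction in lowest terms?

Using pₖ = aₖpₖ₋₁ + pₖ₋₂ and qₖ = aₖqₖ₋₁ + qₖ₋₂:
  k=0: a=11, p=11, q=1
  k=1: a=3, p=34, q=3
  k=2: a=3, p=113, q=10
  k=3: a=9, p=1051, q=93

1051/93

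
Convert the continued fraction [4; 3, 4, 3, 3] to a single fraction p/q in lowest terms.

Fold from the inside: start with 3/1.
  3 + 1/3 = 10/3
  4 + 3/10 = 43/10
  3 + 10/43 = 139/43
  4 + 43/139 = 599/139

599/139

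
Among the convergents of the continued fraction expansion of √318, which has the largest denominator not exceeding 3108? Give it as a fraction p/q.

√318 = [17; 1, 4, 1, 34, …] (period length 4).
Convergents:
  p_0/q_0 = 17/1
  p_1/q_1 = 18/1
  p_2/q_2 = 89/5
  p_3/q_3 = 107/6
  p_4/q_4 = 3727/209
  p_5/q_5 = 3834/215
  p_6/q_6 = 19063/1069
  p_7/q_7 = 22897/1284
  p_8/q_8 = 797561/44725
q_7 = 1284 ≤ 3108 < 44725 = q_8, so the answer is 22897/1284.

22897/1284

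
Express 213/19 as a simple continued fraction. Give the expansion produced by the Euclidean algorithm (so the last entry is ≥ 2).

[11; 4, 1, 3]

213 = 11×19 + 4
19 = 4×4 + 3
4 = 1×3 + 1
3 = 3×1 + 0  (stop)
So 213/19 = [11; 4, 1, 3].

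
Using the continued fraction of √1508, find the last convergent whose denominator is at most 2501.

√1508 = [38; 1, 4, 1, 76, …] (period length 4).
Convergents:
  p_0/q_0 = 38/1
  p_1/q_1 = 39/1
  p_2/q_2 = 194/5
  p_3/q_3 = 233/6
  p_4/q_4 = 17902/461
  p_5/q_5 = 18135/467
  p_6/q_6 = 90442/2329
  p_7/q_7 = 108577/2796
q_6 = 2329 ≤ 2501 < 2796 = q_7, so the answer is 90442/2329.

90442/2329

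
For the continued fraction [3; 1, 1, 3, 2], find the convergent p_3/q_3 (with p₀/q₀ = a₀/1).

25/7

Using pₖ = aₖpₖ₋₁ + pₖ₋₂, qₖ = aₖqₖ₋₁ + qₖ₋₂ (with p₋₁=1, p₋₂=0, q₋₁=0, q₋₂=1):
  k=0: a=3, p=3, q=1
  k=1: a=1, p=4, q=1
  k=2: a=1, p=7, q=2
  k=3: a=3, p=25, q=7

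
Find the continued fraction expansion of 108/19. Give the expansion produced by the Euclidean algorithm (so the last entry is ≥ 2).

108 = 5×19 + 13
19 = 1×13 + 6
13 = 2×6 + 1
6 = 6×1 + 0  (stop)
So 108/19 = [5; 1, 2, 6].

[5; 1, 2, 6]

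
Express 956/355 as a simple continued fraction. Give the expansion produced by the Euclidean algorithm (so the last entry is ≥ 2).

956 = 2·355 + 246
355 = 1·246 + 109
246 = 2·109 + 28
109 = 3·28 + 25
28 = 1·25 + 3
25 = 8·3 + 1
3 = 3·1 + 0  (stop)
So 956/355 = [2; 1, 2, 3, 1, 8, 3].

[2; 1, 2, 3, 1, 8, 3]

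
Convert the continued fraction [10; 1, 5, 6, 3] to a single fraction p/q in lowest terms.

Fold from the inside: start with 3/1.
  6 + 1/3 = 19/3
  5 + 3/19 = 98/19
  1 + 19/98 = 117/98
  10 + 98/117 = 1268/117

1268/117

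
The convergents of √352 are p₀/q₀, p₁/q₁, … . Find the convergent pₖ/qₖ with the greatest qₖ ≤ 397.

√352 = [18; 1, 3, 5, 9, 5, 3, 1, 36, …] (period length 8).
Convergents:
  p_0/q_0 = 18/1
  p_1/q_1 = 19/1
  p_2/q_2 = 75/4
  p_3/q_3 = 394/21
  p_4/q_4 = 3621/193
  p_5/q_5 = 18499/986
q_4 = 193 ≤ 397 < 986 = q_5, so the answer is 3621/193.

3621/193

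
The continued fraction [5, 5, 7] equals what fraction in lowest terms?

Using pₖ = aₖpₖ₋₁ + pₖ₋₂ and qₖ = aₖqₖ₋₁ + qₖ₋₂:
  k=0: a=5, p=5, q=1
  k=1: a=5, p=26, q=5
  k=2: a=7, p=187, q=36

187/36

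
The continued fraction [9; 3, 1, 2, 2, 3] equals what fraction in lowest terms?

825/89

Using pₖ = aₖpₖ₋₁ + pₖ₋₂ and qₖ = aₖqₖ₋₁ + qₖ₋₂:
  k=0: a=9, p=9, q=1
  k=1: a=3, p=28, q=3
  k=2: a=1, p=37, q=4
  k=3: a=2, p=102, q=11
  k=4: a=2, p=241, q=26
  k=5: a=3, p=825, q=89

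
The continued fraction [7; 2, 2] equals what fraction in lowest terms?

37/5

Fold from the inside: start with 2/1.
  2 + 1/2 = 5/2
  7 + 2/5 = 37/5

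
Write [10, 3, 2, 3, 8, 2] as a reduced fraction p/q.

4343/422

Using pₖ = aₖpₖ₋₁ + pₖ₋₂ and qₖ = aₖqₖ₋₁ + qₖ₋₂:
  k=0: a=10, p=10, q=1
  k=1: a=3, p=31, q=3
  k=2: a=2, p=72, q=7
  k=3: a=3, p=247, q=24
  k=4: a=8, p=2048, q=199
  k=5: a=2, p=4343, q=422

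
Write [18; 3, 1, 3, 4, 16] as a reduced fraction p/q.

Using pₖ = aₖpₖ₋₁ + pₖ₋₂ and qₖ = aₖqₖ₋₁ + qₖ₋₂:
  k=0: a=18, p=18, q=1
  k=1: a=3, p=55, q=3
  k=2: a=1, p=73, q=4
  k=3: a=3, p=274, q=15
  k=4: a=4, p=1169, q=64
  k=5: a=16, p=18978, q=1039

18978/1039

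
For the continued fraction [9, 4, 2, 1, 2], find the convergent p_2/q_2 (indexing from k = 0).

Using pₖ = aₖpₖ₋₁ + pₖ₋₂, qₖ = aₖqₖ₋₁ + qₖ₋₂ (with p₋₁=1, p₋₂=0, q₋₁=0, q₋₂=1):
  k=0: a=9, p=9, q=1
  k=1: a=4, p=37, q=4
  k=2: a=2, p=83, q=9

83/9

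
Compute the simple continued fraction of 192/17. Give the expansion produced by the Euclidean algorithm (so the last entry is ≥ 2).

192 = 11*17 + 5
17 = 3*5 + 2
5 = 2*2 + 1
2 = 2*1 + 0  (stop)
So 192/17 = [11; 3, 2, 2].

[11; 3, 2, 2]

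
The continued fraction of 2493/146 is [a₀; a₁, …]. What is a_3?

1

2493 = 17·146 + 11   →  a_0 = 17
146 = 13·11 + 3   →  a_1 = 13
11 = 3·3 + 2   →  a_2 = 3
3 = 1·2 + 1   →  a_3 = 1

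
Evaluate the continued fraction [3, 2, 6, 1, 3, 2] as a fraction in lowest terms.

454/131

Fold from the inside: start with 2/1.
  3 + 1/2 = 7/2
  1 + 2/7 = 9/7
  6 + 7/9 = 61/9
  2 + 9/61 = 131/61
  3 + 61/131 = 454/131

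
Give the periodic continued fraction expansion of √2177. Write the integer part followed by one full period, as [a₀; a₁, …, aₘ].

a₀ = ⌊√2177⌋ = 46.
With m₀=0, d₀=1 and mₖ₊₁ = dₖaₖ − mₖ, dₖ₊₁ = (n − mₖ₊₁²)/dₖ, aₖ₊₁ = ⌊(a₀+mₖ₊₁)/dₖ₊₁⌋:
  k=1: m=46, d=61, a=1
  k=2: m=15, d=32, a=1
  k=3: m=17, d=59, a=1
  k=4: m=42, d=7, a=12
  k=5: m=42, d=59, a=1
  k=6: m=17, d=32, a=1
  k=7: m=15, d=61, a=1
  k=8: m=46, d=1, a=92
d=1 and a=2a₀=92 at k=8, so the next step gives (m, d) = (46, 61) again — its k=1 value — and the period has length 8.

[46; 1, 1, 1, 12, 1, 1, 1, 92]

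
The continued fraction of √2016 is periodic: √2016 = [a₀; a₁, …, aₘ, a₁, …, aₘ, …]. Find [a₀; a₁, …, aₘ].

a₀ = ⌊√2016⌋ = 44.
With m₀=0, d₀=1 and mₖ₊₁ = dₖaₖ − mₖ, dₖ₊₁ = (n − mₖ₊₁²)/dₖ, aₖ₊₁ = ⌊(a₀+mₖ₊₁)/dₖ₊₁⌋:
  k=1: m=44, d=80, a=1
  k=2: m=36, d=9, a=8
  k=3: m=36, d=80, a=1
  k=4: m=44, d=1, a=88
d=1 and a=2a₀=88 at k=4, so the next step gives (m, d) = (44, 80) again — its k=1 value — and the period has length 4.

[44; 1, 8, 1, 88]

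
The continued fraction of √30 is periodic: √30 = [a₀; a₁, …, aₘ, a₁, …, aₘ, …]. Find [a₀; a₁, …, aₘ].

[5; 2, 10]

a₀ = ⌊√30⌋ = 5.
With m₀=0, d₀=1 and mₖ₊₁ = dₖaₖ − mₖ, dₖ₊₁ = (n − mₖ₊₁²)/dₖ, aₖ₊₁ = ⌊(a₀+mₖ₊₁)/dₖ₊₁⌋:
  k=1: m=5, d=5, a=2
  k=2: m=5, d=1, a=10
d=1 and a=2a₀=10 at k=2, so the next step gives (m, d) = (5, 5) again — its k=1 value — and the period has length 2.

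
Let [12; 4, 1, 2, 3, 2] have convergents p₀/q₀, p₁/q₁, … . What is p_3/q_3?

171/14

Using pₖ = aₖpₖ₋₁ + pₖ₋₂, qₖ = aₖqₖ₋₁ + qₖ₋₂ (with p₋₁=1, p₋₂=0, q₋₁=0, q₋₂=1):
  k=0: a=12, p=12, q=1
  k=1: a=4, p=49, q=4
  k=2: a=1, p=61, q=5
  k=3: a=2, p=171, q=14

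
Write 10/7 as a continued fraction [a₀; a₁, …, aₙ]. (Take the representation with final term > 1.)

[1; 2, 3]

10 = 1·7 + 3
7 = 2·3 + 1
3 = 3·1 + 0  (stop)
So 10/7 = [1; 2, 3].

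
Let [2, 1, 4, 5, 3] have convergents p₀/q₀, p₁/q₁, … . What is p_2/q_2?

14/5

Using pₖ = aₖpₖ₋₁ + pₖ₋₂, qₖ = aₖqₖ₋₁ + qₖ₋₂ (with p₋₁=1, p₋₂=0, q₋₁=0, q₋₂=1):
  k=0: a=2, p=2, q=1
  k=1: a=1, p=3, q=1
  k=2: a=4, p=14, q=5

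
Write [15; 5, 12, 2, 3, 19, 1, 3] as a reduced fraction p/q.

538363/35426

Fold from the inside: start with 3/1.
  1 + 1/3 = 4/3
  19 + 3/4 = 79/4
  3 + 4/79 = 241/79
  2 + 79/241 = 561/241
  12 + 241/561 = 6973/561
  5 + 561/6973 = 35426/6973
  15 + 6973/35426 = 538363/35426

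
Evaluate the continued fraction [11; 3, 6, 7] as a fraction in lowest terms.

Using pₖ = aₖpₖ₋₁ + pₖ₋₂ and qₖ = aₖqₖ₋₁ + qₖ₋₂:
  k=0: a=11, p=11, q=1
  k=1: a=3, p=34, q=3
  k=2: a=6, p=215, q=19
  k=3: a=7, p=1539, q=136

1539/136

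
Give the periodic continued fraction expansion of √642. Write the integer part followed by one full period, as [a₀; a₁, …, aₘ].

[25; 2, 1, 24, 1, 2, 50]

a₀ = ⌊√642⌋ = 25.
With m₀=0, d₀=1 and mₖ₊₁ = dₖaₖ − mₖ, dₖ₊₁ = (n − mₖ₊₁²)/dₖ, aₖ₊₁ = ⌊(a₀+mₖ₊₁)/dₖ₊₁⌋:
  k=1: m=25, d=17, a=2
  k=2: m=9, d=33, a=1
  k=3: m=24, d=2, a=24
  k=4: m=24, d=33, a=1
  k=5: m=9, d=17, a=2
  k=6: m=25, d=1, a=50
d=1 and a=2a₀=50 at k=6, so the next step gives (m, d) = (25, 17) again — its k=1 value — and the period has length 6.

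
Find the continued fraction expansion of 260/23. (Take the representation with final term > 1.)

260 = 11·23 + 7
23 = 3·7 + 2
7 = 3·2 + 1
2 = 2·1 + 0  (stop)
So 260/23 = [11; 3, 3, 2].

[11; 3, 3, 2]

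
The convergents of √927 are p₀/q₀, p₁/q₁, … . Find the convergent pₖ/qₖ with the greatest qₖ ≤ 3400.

101631/3338

√927 = [30; 2, 4, 5, 3, 5, 4, 2, 60, …] (period length 8).
Convergents:
  p_0/q_0 = 30/1
  p_1/q_1 = 61/2
  p_2/q_2 = 274/9
  p_3/q_3 = 1431/47
  p_4/q_4 = 4567/150
  p_5/q_5 = 24266/797
  p_6/q_6 = 101631/3338
  p_7/q_7 = 227528/7473
q_6 = 3338 ≤ 3400 < 7473 = q_7, so the answer is 101631/3338.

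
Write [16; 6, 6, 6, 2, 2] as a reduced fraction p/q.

Using pₖ = aₖpₖ₋₁ + pₖ₋₂ and qₖ = aₖqₖ₋₁ + qₖ₋₂:
  k=0: a=16, p=16, q=1
  k=1: a=6, p=97, q=6
  k=2: a=6, p=598, q=37
  k=3: a=6, p=3685, q=228
  k=4: a=2, p=7968, q=493
  k=5: a=2, p=19621, q=1214

19621/1214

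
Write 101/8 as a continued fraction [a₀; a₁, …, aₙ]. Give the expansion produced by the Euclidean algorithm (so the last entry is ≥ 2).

[12; 1, 1, 1, 2]

101 = 12·8 + 5
8 = 1·5 + 3
5 = 1·3 + 2
3 = 1·2 + 1
2 = 2·1 + 0  (stop)
So 101/8 = [12; 1, 1, 1, 2].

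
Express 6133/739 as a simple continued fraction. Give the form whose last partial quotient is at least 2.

6133 = 8*739 + 221
739 = 3*221 + 76
221 = 2*76 + 69
76 = 1*69 + 7
69 = 9*7 + 6
7 = 1*6 + 1
6 = 6*1 + 0  (stop)
So 6133/739 = [8; 3, 2, 1, 9, 1, 6].

[8; 3, 2, 1, 9, 1, 6]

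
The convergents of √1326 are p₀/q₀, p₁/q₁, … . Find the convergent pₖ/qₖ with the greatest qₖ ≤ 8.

182/5

√1326 = [36; 2, 2, 2, 2, 2, 72, …] (period length 6).
Convergents:
  p_0/q_0 = 36/1
  p_1/q_1 = 73/2
  p_2/q_2 = 182/5
  p_3/q_3 = 437/12
q_2 = 5 ≤ 8 < 12 = q_3, so the answer is 182/5.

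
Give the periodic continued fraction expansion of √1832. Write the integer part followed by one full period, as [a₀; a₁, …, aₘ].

a₀ = ⌊√1832⌋ = 42.
With m₀=0, d₀=1 and mₖ₊₁ = dₖaₖ − mₖ, dₖ₊₁ = (n − mₖ₊₁²)/dₖ, aₖ₊₁ = ⌊(a₀+mₖ₊₁)/dₖ₊₁⌋:
  k=1: m=42, d=68, a=1
  k=2: m=26, d=17, a=4
  k=3: m=42, d=4, a=21
  k=4: m=42, d=17, a=4
  k=5: m=26, d=68, a=1
  k=6: m=42, d=1, a=84
d=1 and a=2a₀=84 at k=6, so the next step gives (m, d) = (42, 68) again — its k=1 value — and the period has length 6.

[42; 1, 4, 21, 4, 1, 84]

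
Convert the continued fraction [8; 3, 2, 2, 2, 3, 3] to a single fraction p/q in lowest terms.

3823/461

Using pₖ = aₖpₖ₋₁ + pₖ₋₂ and qₖ = aₖqₖ₋₁ + qₖ₋₂:
  k=0: a=8, p=8, q=1
  k=1: a=3, p=25, q=3
  k=2: a=2, p=58, q=7
  k=3: a=2, p=141, q=17
  k=4: a=2, p=340, q=41
  k=5: a=3, p=1161, q=140
  k=6: a=3, p=3823, q=461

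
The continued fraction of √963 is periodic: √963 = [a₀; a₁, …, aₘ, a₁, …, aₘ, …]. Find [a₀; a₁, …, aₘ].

a₀ = ⌊√963⌋ = 31.
With m₀=0, d₀=1 and mₖ₊₁ = dₖaₖ − mₖ, dₖ₊₁ = (n − mₖ₊₁²)/dₖ, aₖ₊₁ = ⌊(a₀+mₖ₊₁)/dₖ₊₁⌋:
  k=1: m=31, d=2, a=31
  k=2: m=31, d=1, a=62
d=1 and a=2a₀=62 at k=2, so the next step gives (m, d) = (31, 2) again — its k=1 value — and the period has length 2.

[31; 31, 62]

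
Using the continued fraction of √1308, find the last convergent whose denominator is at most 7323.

√1308 = [36; 6, 72, …] (period length 2).
Convergents:
  p_0/q_0 = 36/1
  p_1/q_1 = 217/6
  p_2/q_2 = 15660/433
  p_3/q_3 = 94177/2604
  p_4/q_4 = 6796404/187921
q_3 = 2604 ≤ 7323 < 187921 = q_4, so the answer is 94177/2604.

94177/2604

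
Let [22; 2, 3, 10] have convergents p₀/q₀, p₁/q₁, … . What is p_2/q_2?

157/7

Using pₖ = aₖpₖ₋₁ + pₖ₋₂, qₖ = aₖqₖ₋₁ + qₖ₋₂ (with p₋₁=1, p₋₂=0, q₋₁=0, q₋₂=1):
  k=0: a=22, p=22, q=1
  k=1: a=2, p=45, q=2
  k=2: a=3, p=157, q=7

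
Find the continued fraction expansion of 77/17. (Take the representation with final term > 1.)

77 = 4·17 + 9
17 = 1·9 + 8
9 = 1·8 + 1
8 = 8·1 + 0  (stop)
So 77/17 = [4; 1, 1, 8].

[4; 1, 1, 8]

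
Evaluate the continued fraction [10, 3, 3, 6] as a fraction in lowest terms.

Using pₖ = aₖpₖ₋₁ + pₖ₋₂ and qₖ = aₖqₖ₋₁ + qₖ₋₂:
  k=0: a=10, p=10, q=1
  k=1: a=3, p=31, q=3
  k=2: a=3, p=103, q=10
  k=3: a=6, p=649, q=63

649/63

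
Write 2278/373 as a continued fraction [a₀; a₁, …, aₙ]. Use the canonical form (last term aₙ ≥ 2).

[6; 9, 3, 13]

2278 = 6×373 + 40
373 = 9×40 + 13
40 = 3×13 + 1
13 = 13×1 + 0  (stop)
So 2278/373 = [6; 9, 3, 13].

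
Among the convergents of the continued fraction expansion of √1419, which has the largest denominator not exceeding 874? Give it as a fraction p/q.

√1419 = [37; 1, 2, 37, 2, 1, 74, …] (period length 6).
Convergents:
  p_0/q_0 = 37/1
  p_1/q_1 = 38/1
  p_2/q_2 = 113/3
  p_3/q_3 = 4219/112
  p_4/q_4 = 8551/227
  p_5/q_5 = 12770/339
  p_6/q_6 = 953531/25313
q_5 = 339 ≤ 874 < 25313 = q_6, so the answer is 12770/339.

12770/339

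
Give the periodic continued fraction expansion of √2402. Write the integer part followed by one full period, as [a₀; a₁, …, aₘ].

a₀ = ⌊√2402⌋ = 49.
With m₀=0, d₀=1 and mₖ₊₁ = dₖaₖ − mₖ, dₖ₊₁ = (n − mₖ₊₁²)/dₖ, aₖ₊₁ = ⌊(a₀+mₖ₊₁)/dₖ₊₁⌋:
  k=1: m=49, d=1, a=98
d=1 and a=2a₀=98 at k=1, so the next step gives (m, d) = (49, 1) again — its k=1 value — and the period has length 1.

[49; 98]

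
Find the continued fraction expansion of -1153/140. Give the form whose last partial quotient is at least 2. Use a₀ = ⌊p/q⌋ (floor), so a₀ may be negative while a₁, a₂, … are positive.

-1153 = -9×140 + 107
140 = 1×107 + 33
107 = 3×33 + 8
33 = 4×8 + 1
8 = 8×1 + 0  (stop)
So -1153/140 = [-9; 1, 3, 4, 8].

[-9; 1, 3, 4, 8]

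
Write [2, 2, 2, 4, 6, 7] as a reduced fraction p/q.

2363/981

Using pₖ = aₖpₖ₋₁ + pₖ₋₂ and qₖ = aₖqₖ₋₁ + qₖ₋₂:
  k=0: a=2, p=2, q=1
  k=1: a=2, p=5, q=2
  k=2: a=2, p=12, q=5
  k=3: a=4, p=53, q=22
  k=4: a=6, p=330, q=137
  k=5: a=7, p=2363, q=981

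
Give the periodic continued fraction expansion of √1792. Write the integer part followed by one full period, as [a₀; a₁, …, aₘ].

[42; 3, 84]

a₀ = ⌊√1792⌋ = 42.
With m₀=0, d₀=1 and mₖ₊₁ = dₖaₖ − mₖ, dₖ₊₁ = (n − mₖ₊₁²)/dₖ, aₖ₊₁ = ⌊(a₀+mₖ₊₁)/dₖ₊₁⌋:
  k=1: m=42, d=28, a=3
  k=2: m=42, d=1, a=84
d=1 and a=2a₀=84 at k=2, so the next step gives (m, d) = (42, 28) again — its k=1 value — and the period has length 2.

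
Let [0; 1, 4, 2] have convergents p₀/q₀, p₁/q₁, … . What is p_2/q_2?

Using pₖ = aₖpₖ₋₁ + pₖ₋₂, qₖ = aₖqₖ₋₁ + qₖ₋₂ (with p₋₁=1, p₋₂=0, q₋₁=0, q₋₂=1):
  k=0: a=0, p=0, q=1
  k=1: a=1, p=1, q=1
  k=2: a=4, p=4, q=5

4/5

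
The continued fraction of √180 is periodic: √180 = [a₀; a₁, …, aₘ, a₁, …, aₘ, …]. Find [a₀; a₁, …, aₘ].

a₀ = ⌊√180⌋ = 13.

[13; 2, 2, 2, 26]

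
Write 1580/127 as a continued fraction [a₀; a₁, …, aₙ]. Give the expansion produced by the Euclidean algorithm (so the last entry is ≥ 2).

[12; 2, 3, 1, 2, 1, 3]

1580 = 12·127 + 56
127 = 2·56 + 15
56 = 3·15 + 11
15 = 1·11 + 4
11 = 2·4 + 3
4 = 1·3 + 1
3 = 3·1 + 0  (stop)
So 1580/127 = [12; 2, 3, 1, 2, 1, 3].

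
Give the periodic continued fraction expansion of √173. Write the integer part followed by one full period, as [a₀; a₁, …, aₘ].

[13; 6, 1, 1, 6, 26]

a₀ = ⌊√173⌋ = 13.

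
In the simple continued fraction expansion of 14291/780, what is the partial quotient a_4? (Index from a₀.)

2

14291 = 18·780 + 251   →  a_0 = 18
780 = 3·251 + 27   →  a_1 = 3
251 = 9·27 + 8   →  a_2 = 9
27 = 3·8 + 3   →  a_3 = 3
8 = 2·3 + 2   →  a_4 = 2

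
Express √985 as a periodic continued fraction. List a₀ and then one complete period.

[31; 2, 1, 1, 2, 62]

a₀ = ⌊√985⌋ = 31.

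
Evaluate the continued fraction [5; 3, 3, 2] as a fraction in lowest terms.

Fold from the inside: start with 2/1.
  3 + 1/2 = 7/2
  3 + 2/7 = 23/7
  5 + 7/23 = 122/23

122/23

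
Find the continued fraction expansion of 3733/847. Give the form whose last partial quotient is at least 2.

[4; 2, 2, 5, 15, 2]

3733 = 4*847 + 345
847 = 2*345 + 157
345 = 2*157 + 31
157 = 5*31 + 2
31 = 15*2 + 1
2 = 2*1 + 0  (stop)
So 3733/847 = [4; 2, 2, 5, 15, 2].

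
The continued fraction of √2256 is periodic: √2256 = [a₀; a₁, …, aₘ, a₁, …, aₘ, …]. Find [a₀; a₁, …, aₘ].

a₀ = ⌊√2256⌋ = 47.
With m₀=0, d₀=1 and mₖ₊₁ = dₖaₖ − mₖ, dₖ₊₁ = (n − mₖ₊₁²)/dₖ, aₖ₊₁ = ⌊(a₀+mₖ₊₁)/dₖ₊₁⌋:
  k=1: m=47, d=47, a=2
  k=2: m=47, d=1, a=94
d=1 and a=2a₀=94 at k=2, so the next step gives (m, d) = (47, 47) again — its k=1 value — and the period has length 2.

[47; 2, 94]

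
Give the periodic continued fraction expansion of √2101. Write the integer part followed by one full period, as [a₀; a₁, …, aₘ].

a₀ = ⌊√2101⌋ = 45.

[45; 1, 5, 8, 5, 1, 90]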